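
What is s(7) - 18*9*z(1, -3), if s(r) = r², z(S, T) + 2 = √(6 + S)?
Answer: 373 - 162*√7 ≈ -55.612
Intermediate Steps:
z(S, T) = -2 + √(6 + S)
s(7) - 18*9*z(1, -3) = 7² - 18*9*(-2 + √(6 + 1)) = 49 - 162*(-2 + √7) = 49 - (-324 + 162*√7) = 49 + (324 - 162*√7) = 373 - 162*√7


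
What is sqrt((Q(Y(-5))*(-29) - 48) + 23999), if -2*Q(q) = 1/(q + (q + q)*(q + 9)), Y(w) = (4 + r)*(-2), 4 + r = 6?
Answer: sqrt(86224470)/60 ≈ 154.76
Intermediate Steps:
r = 2 (r = -4 + 6 = 2)
Y(w) = -12 (Y(w) = (4 + 2)*(-2) = 6*(-2) = -12)
Q(q) = -1/(2*(q + 2*q*(9 + q))) (Q(q) = -1/(2*(q + (q + q)*(q + 9))) = -1/(2*(q + (2*q)*(9 + q))) = -1/(2*(q + 2*q*(9 + q))))
sqrt((Q(Y(-5))*(-29) - 48) + 23999) = sqrt((-1/2/(-12*(19 + 2*(-12)))*(-29) - 48) + 23999) = sqrt((-1/2*(-1/12)/(19 - 24)*(-29) - 48) + 23999) = sqrt((-1/2*(-1/12)/(-5)*(-29) - 48) + 23999) = sqrt((-1/2*(-1/12)*(-1/5)*(-29) - 48) + 23999) = sqrt((-1/120*(-29) - 48) + 23999) = sqrt((29/120 - 48) + 23999) = sqrt(-5731/120 + 23999) = sqrt(2874149/120) = sqrt(86224470)/60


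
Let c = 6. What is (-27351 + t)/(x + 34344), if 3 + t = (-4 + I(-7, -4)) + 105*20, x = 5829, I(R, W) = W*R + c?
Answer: -8408/13391 ≈ -0.62788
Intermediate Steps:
I(R, W) = 6 + R*W (I(R, W) = W*R + 6 = R*W + 6 = 6 + R*W)
t = 2127 (t = -3 + ((-4 + (6 - 7*(-4))) + 105*20) = -3 + ((-4 + (6 + 28)) + 2100) = -3 + ((-4 + 34) + 2100) = -3 + (30 + 2100) = -3 + 2130 = 2127)
(-27351 + t)/(x + 34344) = (-27351 + 2127)/(5829 + 34344) = -25224/40173 = -25224*1/40173 = -8408/13391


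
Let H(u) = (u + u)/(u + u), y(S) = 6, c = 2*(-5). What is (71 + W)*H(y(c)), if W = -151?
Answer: -80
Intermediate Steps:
c = -10
H(u) = 1 (H(u) = (2*u)/((2*u)) = (2*u)*(1/(2*u)) = 1)
(71 + W)*H(y(c)) = (71 - 151)*1 = -80*1 = -80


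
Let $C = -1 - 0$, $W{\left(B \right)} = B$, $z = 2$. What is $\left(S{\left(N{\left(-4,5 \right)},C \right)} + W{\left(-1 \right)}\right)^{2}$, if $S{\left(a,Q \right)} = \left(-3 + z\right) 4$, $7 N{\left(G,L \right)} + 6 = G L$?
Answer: $25$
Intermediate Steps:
$N{\left(G,L \right)} = - \frac{6}{7} + \frac{G L}{7}$
$C = -1$ ($C = -1 + 0 = -1$)
$S{\left(a,Q \right)} = -4$ ($S{\left(a,Q \right)} = \left(-3 + 2\right) 4 = \left(-1\right) 4 = -4$)
$\left(S{\left(N{\left(-4,5 \right)},C \right)} + W{\left(-1 \right)}\right)^{2} = \left(-4 - 1\right)^{2} = \left(-5\right)^{2} = 25$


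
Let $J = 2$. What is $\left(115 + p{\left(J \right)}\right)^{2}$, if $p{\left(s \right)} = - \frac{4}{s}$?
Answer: $12769$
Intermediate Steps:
$\left(115 + p{\left(J \right)}\right)^{2} = \left(115 - \frac{4}{2}\right)^{2} = \left(115 - 2\right)^{2} = 113^{2} = 12769$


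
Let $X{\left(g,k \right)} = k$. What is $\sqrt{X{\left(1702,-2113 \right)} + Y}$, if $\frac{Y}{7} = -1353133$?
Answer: $2 i \sqrt{2368511} \approx 3078.0 i$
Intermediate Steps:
$Y = -9471931$ ($Y = 7 \left(-1353133\right) = -9471931$)
$\sqrt{X{\left(1702,-2113 \right)} + Y} = \sqrt{-2113 - 9471931} = \sqrt{-9474044} = 2 i \sqrt{2368511}$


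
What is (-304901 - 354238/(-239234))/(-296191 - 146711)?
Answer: 6078527633/8829768089 ≈ 0.68841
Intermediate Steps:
(-304901 - 354238/(-239234))/(-296191 - 146711) = (-304901 - 354238*(-1/239234))/(-442902) = (-304901 + 177119/119617)*(-1/442902) = -36471165798/119617*(-1/442902) = 6078527633/8829768089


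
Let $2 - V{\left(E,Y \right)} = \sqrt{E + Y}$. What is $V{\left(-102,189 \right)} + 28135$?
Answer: $28137 - \sqrt{87} \approx 28128.0$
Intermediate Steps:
$V{\left(E,Y \right)} = 2 - \sqrt{E + Y}$
$V{\left(-102,189 \right)} + 28135 = \left(2 - \sqrt{-102 + 189}\right) + 28135 = \left(2 - \sqrt{87}\right) + 28135 = 28137 - \sqrt{87}$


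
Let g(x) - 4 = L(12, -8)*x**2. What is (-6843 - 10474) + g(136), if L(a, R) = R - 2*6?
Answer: -387233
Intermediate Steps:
L(a, R) = -12 + R (L(a, R) = R - 12 = -12 + R)
g(x) = 4 - 20*x**2 (g(x) = 4 + (-12 - 8)*x**2 = 4 - 20*x**2)
(-6843 - 10474) + g(136) = (-6843 - 10474) + (4 - 20*136**2) = -17317 + (4 - 20*18496) = -17317 + (4 - 369920) = -17317 - 369916 = -387233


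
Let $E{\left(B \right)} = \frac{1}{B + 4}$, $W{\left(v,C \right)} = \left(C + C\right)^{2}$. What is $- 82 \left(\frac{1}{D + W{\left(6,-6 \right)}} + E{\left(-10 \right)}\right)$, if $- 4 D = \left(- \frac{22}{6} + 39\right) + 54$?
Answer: $\frac{14227}{1095} \approx 12.993$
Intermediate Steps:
$W{\left(v,C \right)} = 4 C^{2}$ ($W{\left(v,C \right)} = \left(2 C\right)^{2} = 4 C^{2}$)
$E{\left(B \right)} = \frac{1}{4 + B}$
$D = - \frac{67}{3}$ ($D = - \frac{\left(- \frac{22}{6} + 39\right) + 54}{4} = - \frac{\left(\left(-22\right) \frac{1}{6} + 39\right) + 54}{4} = - \frac{\left(- \frac{11}{3} + 39\right) + 54}{4} = - \frac{\frac{106}{3} + 54}{4} = \left(- \frac{1}{4}\right) \frac{268}{3} = - \frac{67}{3} \approx -22.333$)
$- 82 \left(\frac{1}{D + W{\left(6,-6 \right)}} + E{\left(-10 \right)}\right) = - 82 \left(\frac{1}{- \frac{67}{3} + 4 \left(-6\right)^{2}} + \frac{1}{4 - 10}\right) = - 82 \left(\frac{1}{- \frac{67}{3} + 4 \cdot 36} + \frac{1}{-6}\right) = - 82 \left(\frac{1}{- \frac{67}{3} + 144} - \frac{1}{6}\right) = - 82 \left(\frac{1}{\frac{365}{3}} - \frac{1}{6}\right) = - 82 \left(\frac{3}{365} - \frac{1}{6}\right) = \left(-82\right) \left(- \frac{347}{2190}\right) = \frac{14227}{1095}$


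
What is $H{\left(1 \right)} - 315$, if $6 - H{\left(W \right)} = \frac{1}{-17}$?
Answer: $- \frac{5252}{17} \approx -308.94$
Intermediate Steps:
$H{\left(W \right)} = \frac{103}{17}$ ($H{\left(W \right)} = 6 - \frac{1}{-17} = 6 - - \frac{1}{17} = 6 + \frac{1}{17} = \frac{103}{17}$)
$H{\left(1 \right)} - 315 = \frac{103}{17} - 315 = - \frac{5252}{17}$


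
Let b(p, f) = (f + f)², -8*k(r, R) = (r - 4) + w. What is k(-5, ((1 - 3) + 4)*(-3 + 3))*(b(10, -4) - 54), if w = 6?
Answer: 15/4 ≈ 3.7500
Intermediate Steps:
k(r, R) = -¼ - r/8 (k(r, R) = -((r - 4) + 6)/8 = -((-4 + r) + 6)/8 = -(2 + r)/8 = -¼ - r/8)
b(p, f) = 4*f² (b(p, f) = (2*f)² = 4*f²)
k(-5, ((1 - 3) + 4)*(-3 + 3))*(b(10, -4) - 54) = (-¼ - ⅛*(-5))*(4*(-4)² - 54) = (-¼ + 5/8)*(4*16 - 54) = 3*(64 - 54)/8 = (3/8)*10 = 15/4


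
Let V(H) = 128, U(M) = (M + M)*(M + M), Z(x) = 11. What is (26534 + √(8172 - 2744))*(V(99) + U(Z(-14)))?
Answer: 16238808 + 1224*√1357 ≈ 1.6284e+7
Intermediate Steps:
U(M) = 4*M² (U(M) = (2*M)*(2*M) = 4*M²)
(26534 + √(8172 - 2744))*(V(99) + U(Z(-14))) = (26534 + √(8172 - 2744))*(128 + 4*11²) = (26534 + √5428)*(128 + 4*121) = (26534 + 2*√1357)*(128 + 484) = (26534 + 2*√1357)*612 = 16238808 + 1224*√1357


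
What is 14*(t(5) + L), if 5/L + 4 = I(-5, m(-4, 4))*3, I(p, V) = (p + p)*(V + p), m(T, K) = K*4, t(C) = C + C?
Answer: 23345/167 ≈ 139.79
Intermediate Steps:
t(C) = 2*C
m(T, K) = 4*K
I(p, V) = 2*p*(V + p) (I(p, V) = (2*p)*(V + p) = 2*p*(V + p))
L = -5/334 (L = 5/(-4 + (2*(-5)*(4*4 - 5))*3) = 5/(-4 + (2*(-5)*(16 - 5))*3) = 5/(-4 + (2*(-5)*11)*3) = 5/(-4 - 110*3) = 5/(-4 - 330) = 5/(-334) = 5*(-1/334) = -5/334 ≈ -0.014970)
14*(t(5) + L) = 14*(2*5 - 5/334) = 14*(10 - 5/334) = 14*(3335/334) = 23345/167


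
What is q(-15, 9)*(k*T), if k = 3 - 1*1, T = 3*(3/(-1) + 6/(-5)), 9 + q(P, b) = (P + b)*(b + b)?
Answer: 14742/5 ≈ 2948.4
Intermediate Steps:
q(P, b) = -9 + 2*b*(P + b) (q(P, b) = -9 + (P + b)*(b + b) = -9 + (P + b)*(2*b) = -9 + 2*b*(P + b))
T = -63/5 (T = 3*(3*(-1) + 6*(-⅕)) = 3*(-3 - 6/5) = 3*(-21/5) = -63/5 ≈ -12.600)
k = 2 (k = 3 - 1 = 2)
q(-15, 9)*(k*T) = (-9 + 2*9² + 2*(-15)*9)*(2*(-63/5)) = (-9 + 2*81 - 270)*(-126/5) = (-9 + 162 - 270)*(-126/5) = -117*(-126/5) = 14742/5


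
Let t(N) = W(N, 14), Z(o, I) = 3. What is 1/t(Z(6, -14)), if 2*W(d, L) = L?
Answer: ⅐ ≈ 0.14286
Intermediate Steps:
W(d, L) = L/2
t(N) = 7 (t(N) = (½)*14 = 7)
1/t(Z(6, -14)) = 1/7 = ⅐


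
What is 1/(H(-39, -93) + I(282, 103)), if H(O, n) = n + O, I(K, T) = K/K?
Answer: -1/131 ≈ -0.0076336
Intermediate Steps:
I(K, T) = 1
H(O, n) = O + n
1/(H(-39, -93) + I(282, 103)) = 1/((-39 - 93) + 1) = 1/(-132 + 1) = 1/(-131) = -1/131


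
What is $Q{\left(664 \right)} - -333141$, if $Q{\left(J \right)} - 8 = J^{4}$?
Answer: $194389615965$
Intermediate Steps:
$Q{\left(J \right)} = 8 + J^{4}$
$Q{\left(664 \right)} - -333141 = \left(8 + 664^{4}\right) - -333141 = \left(8 + 194389282816\right) + 333141 = 194389282824 + 333141 = 194389615965$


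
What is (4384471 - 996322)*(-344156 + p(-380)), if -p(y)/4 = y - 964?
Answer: -1147837118220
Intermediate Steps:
p(y) = 3856 - 4*y (p(y) = -4*(y - 964) = -4*(-964 + y) = 3856 - 4*y)
(4384471 - 996322)*(-344156 + p(-380)) = (4384471 - 996322)*(-344156 + (3856 - 4*(-380))) = 3388149*(-344156 + (3856 + 1520)) = 3388149*(-344156 + 5376) = 3388149*(-338780) = -1147837118220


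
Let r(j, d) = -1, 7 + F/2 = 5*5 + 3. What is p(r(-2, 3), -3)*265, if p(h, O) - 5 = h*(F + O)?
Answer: -9010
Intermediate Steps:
F = 42 (F = -14 + 2*(5*5 + 3) = -14 + 2*(25 + 3) = -14 + 2*28 = -14 + 56 = 42)
p(h, O) = 5 + h*(42 + O)
p(r(-2, 3), -3)*265 = (5 + 42*(-1) - 3*(-1))*265 = (5 - 42 + 3)*265 = -34*265 = -9010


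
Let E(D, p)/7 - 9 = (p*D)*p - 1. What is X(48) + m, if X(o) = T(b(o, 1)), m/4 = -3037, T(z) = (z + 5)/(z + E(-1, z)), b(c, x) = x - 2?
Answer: -145775/12 ≈ -12148.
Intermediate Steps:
E(D, p) = 56 + 7*D*p**2 (E(D, p) = 63 + 7*((p*D)*p - 1) = 63 + 7*((D*p)*p - 1) = 63 + 7*(D*p**2 - 1) = 63 + 7*(-1 + D*p**2) = 63 + (-7 + 7*D*p**2) = 56 + 7*D*p**2)
b(c, x) = -2 + x
T(z) = (5 + z)/(56 + z - 7*z**2) (T(z) = (z + 5)/(z + (56 + 7*(-1)*z**2)) = (5 + z)/(z + (56 - 7*z**2)) = (5 + z)/(56 + z - 7*z**2))
m = -12148 (m = 4*(-3037) = -12148)
X(o) = 1/12 (X(o) = (5 + (-2 + 1))/(56 + (-2 + 1) - 7*(-2 + 1)**2) = (5 - 1)/(56 - 1 - 7*(-1)**2) = 4/(56 - 1 - 7*1) = 4/(56 - 1 - 7) = 4/48 = (1/48)*4 = 1/12)
X(48) + m = 1/12 - 12148 = -145775/12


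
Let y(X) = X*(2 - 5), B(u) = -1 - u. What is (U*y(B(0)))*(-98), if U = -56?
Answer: 16464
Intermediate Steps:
y(X) = -3*X (y(X) = X*(-3) = -3*X)
(U*y(B(0)))*(-98) = -(-168)*(-1 - 1*0)*(-98) = -(-168)*(-1 + 0)*(-98) = -(-168)*(-1)*(-98) = -56*3*(-98) = -168*(-98) = 16464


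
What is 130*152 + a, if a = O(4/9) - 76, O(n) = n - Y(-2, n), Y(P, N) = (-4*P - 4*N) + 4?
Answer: 177068/9 ≈ 19674.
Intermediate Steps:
Y(P, N) = 4 - 4*N - 4*P (Y(P, N) = (-4*N - 4*P) + 4 = 4 - 4*N - 4*P)
O(n) = -12 + 5*n (O(n) = n - (4 - 4*n - 4*(-2)) = n - (4 - 4*n + 8) = n - (12 - 4*n) = n + (-12 + 4*n) = -12 + 5*n)
a = -772/9 (a = (-12 + 5*(4/9)) - 76 = (-12 + 20/9) - 76 = -88/9 - 76 = -772/9 ≈ -85.778)
130*152 + a = 130*152 - 772/9 = 19760 - 772/9 = 177068/9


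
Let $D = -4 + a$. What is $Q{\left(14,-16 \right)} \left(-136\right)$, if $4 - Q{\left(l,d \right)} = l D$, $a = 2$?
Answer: $-4352$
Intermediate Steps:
$D = -2$ ($D = -4 + 2 = -2$)
$Q{\left(l,d \right)} = 4 + 2 l$ ($Q{\left(l,d \right)} = 4 - l \left(-2\right) = 4 - - 2 l = 4 + 2 l$)
$Q{\left(14,-16 \right)} \left(-136\right) = \left(4 + 2 \cdot 14\right) \left(-136\right) = \left(4 + 28\right) \left(-136\right) = 32 \left(-136\right) = -4352$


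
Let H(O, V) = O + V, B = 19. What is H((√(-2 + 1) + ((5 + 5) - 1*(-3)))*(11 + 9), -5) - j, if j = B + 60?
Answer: 176 + 20*I ≈ 176.0 + 20.0*I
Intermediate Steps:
j = 79 (j = 19 + 60 = 79)
H((√(-2 + 1) + ((5 + 5) - 1*(-3)))*(11 + 9), -5) - j = ((√(-2 + 1) + ((5 + 5) - 1*(-3)))*(11 + 9) - 5) - 1*79 = ((√(-1) + (10 + 3))*20 - 5) - 79 = ((I + 13)*20 - 5) - 79 = ((13 + I)*20 - 5) - 79 = ((260 + 20*I) - 5) - 79 = (255 + 20*I) - 79 = 176 + 20*I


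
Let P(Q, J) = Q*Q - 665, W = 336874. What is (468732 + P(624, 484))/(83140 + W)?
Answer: 857443/420014 ≈ 2.0415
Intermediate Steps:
P(Q, J) = -665 + Q² (P(Q, J) = Q² - 665 = -665 + Q²)
(468732 + P(624, 484))/(83140 + W) = (468732 + (-665 + 624²))/(83140 + 336874) = (468732 + (-665 + 389376))/420014 = (468732 + 388711)*(1/420014) = 857443*(1/420014) = 857443/420014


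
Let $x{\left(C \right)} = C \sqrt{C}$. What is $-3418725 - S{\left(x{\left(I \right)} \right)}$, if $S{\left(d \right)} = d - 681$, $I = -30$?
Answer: $-3418044 + 30 i \sqrt{30} \approx -3.418 \cdot 10^{6} + 164.32 i$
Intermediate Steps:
$x{\left(C \right)} = C^{\frac{3}{2}}$
$S{\left(d \right)} = -681 + d$ ($S{\left(d \right)} = d - 681 = -681 + d$)
$-3418725 - S{\left(x{\left(I \right)} \right)} = -3418725 - \left(-681 + \left(-30\right)^{\frac{3}{2}}\right) = -3418725 - \left(-681 - 30 i \sqrt{30}\right) = -3418725 + \left(681 + 30 i \sqrt{30}\right) = -3418044 + 30 i \sqrt{30}$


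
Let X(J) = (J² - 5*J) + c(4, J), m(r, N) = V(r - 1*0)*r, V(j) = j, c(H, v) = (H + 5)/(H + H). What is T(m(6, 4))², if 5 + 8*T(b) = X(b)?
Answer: 79156609/4096 ≈ 19325.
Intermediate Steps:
c(H, v) = (5 + H)/(2*H) (c(H, v) = (5 + H)/((2*H)) = (5 + H)*(1/(2*H)) = (5 + H)/(2*H))
m(r, N) = r² (m(r, N) = (r - 1*0)*r = (r + 0)*r = r*r = r²)
X(J) = 9/8 + J² - 5*J (X(J) = (J² - 5*J) + (½)*(5 + 4)/4 = (J² - 5*J) + (½)*(¼)*9 = (J² - 5*J) + 9/8 = 9/8 + J² - 5*J)
T(b) = -31/64 - 5*b/8 + b²/8 (T(b) = -5/8 + (9/8 + b² - 5*b)/8 = -5/8 + (9/64 - 5*b/8 + b²/8) = -31/64 - 5*b/8 + b²/8)
T(m(6, 4))² = (-31/64 - 5/8*6² + (6²)²/8)² = (-31/64 - 5/8*36 + (⅛)*36²)² = (-31/64 - 45/2 + (⅛)*1296)² = (-31/64 - 45/2 + 162)² = (8897/64)² = 79156609/4096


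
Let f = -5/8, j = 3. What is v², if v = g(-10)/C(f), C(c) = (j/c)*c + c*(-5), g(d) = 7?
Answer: 64/49 ≈ 1.3061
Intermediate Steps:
f = -5/8 (f = -5*⅛ = -5/8 ≈ -0.62500)
C(c) = 3 - 5*c (C(c) = (3/c)*c + c*(-5) = 3 - 5*c)
v = 8/7 (v = 7/(3 - 5*(-5/8)) = 7/(3 + 25/8) = 7/(49/8) = 7*(8/49) = 8/7 ≈ 1.1429)
v² = (8/7)² = 64/49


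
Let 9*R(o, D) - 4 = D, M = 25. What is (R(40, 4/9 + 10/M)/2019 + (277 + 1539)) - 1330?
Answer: 397399988/817695 ≈ 486.00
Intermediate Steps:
R(o, D) = 4/9 + D/9
(R(40, 4/9 + 10/M)/2019 + (277 + 1539)) - 1330 = ((4/9 + (4/9 + 10/25)/9)/2019 + (277 + 1539)) - 1330 = ((4/9 + (4*(⅑) + 10*(1/25))/9)*(1/2019) + 1816) - 1330 = ((4/9 + (4/9 + ⅖)/9)*(1/2019) + 1816) - 1330 = ((4/9 + (⅑)*(38/45))*(1/2019) + 1816) - 1330 = ((4/9 + 38/405)*(1/2019) + 1816) - 1330 = ((218/405)*(1/2019) + 1816) - 1330 = (218/817695 + 1816) - 1330 = 1484934338/817695 - 1330 = 397399988/817695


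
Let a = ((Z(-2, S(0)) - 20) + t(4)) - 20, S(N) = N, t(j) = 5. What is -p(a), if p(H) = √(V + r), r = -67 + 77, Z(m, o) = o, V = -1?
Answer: -3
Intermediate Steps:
r = 10
a = -35 (a = ((0 - 20) + 5) - 20 = (-20 + 5) - 20 = -15 - 20 = -35)
p(H) = 3 (p(H) = √(-1 + 10) = √9 = 3)
-p(a) = -1*3 = -3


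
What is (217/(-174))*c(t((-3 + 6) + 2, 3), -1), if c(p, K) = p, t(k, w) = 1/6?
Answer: -217/1044 ≈ -0.20785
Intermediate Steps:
t(k, w) = ⅙
(217/(-174))*c(t((-3 + 6) + 2, 3), -1) = (217/(-174))*(⅙) = (217*(-1/174))*(⅙) = -217/174*⅙ = -217/1044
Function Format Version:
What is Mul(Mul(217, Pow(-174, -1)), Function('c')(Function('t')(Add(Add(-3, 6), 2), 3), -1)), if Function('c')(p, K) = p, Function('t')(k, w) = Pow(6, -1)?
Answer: Rational(-217, 1044) ≈ -0.20785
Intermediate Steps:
Function('t')(k, w) = Rational(1, 6)
Mul(Mul(217, Pow(-174, -1)), Function('c')(Function('t')(Add(Add(-3, 6), 2), 3), -1)) = Mul(Mul(217, Pow(-174, -1)), Rational(1, 6)) = Mul(Mul(217, Rational(-1, 174)), Rational(1, 6)) = Mul(Rational(-217, 174), Rational(1, 6)) = Rational(-217, 1044)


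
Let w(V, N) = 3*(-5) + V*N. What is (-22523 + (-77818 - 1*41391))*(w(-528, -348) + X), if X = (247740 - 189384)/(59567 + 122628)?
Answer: -4744416835541052/182195 ≈ -2.6040e+10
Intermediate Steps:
X = 58356/182195 ≈ 0.32029
w(V, N) = -15 + N*V
(-22523 + (-77818 - 1*41391))*(w(-528, -348) + X) = (-22523 + (-77818 - 1*41391))*((-15 - 348*(-528)) + 58356/182195) = (-22523 + (-77818 - 41391))*((-15 + 183744) + 58356/182195) = (-22523 - 119209)*(183729 + 58356/182195) = -141732*33474563511/182195 = -4744416835541052/182195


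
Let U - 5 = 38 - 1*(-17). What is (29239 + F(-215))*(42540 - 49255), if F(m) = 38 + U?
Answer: -196997955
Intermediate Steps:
U = 60 (U = 5 + (38 - 1*(-17)) = 5 + (38 + 17) = 5 + 55 = 60)
F(m) = 98 (F(m) = 38 + 60 = 98)
(29239 + F(-215))*(42540 - 49255) = (29239 + 98)*(42540 - 49255) = 29337*(-6715) = -196997955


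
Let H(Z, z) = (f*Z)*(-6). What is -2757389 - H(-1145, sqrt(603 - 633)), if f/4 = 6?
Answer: -2922269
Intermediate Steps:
f = 24 (f = 4*6 = 24)
H(Z, z) = -144*Z (H(Z, z) = (24*Z)*(-6) = -144*Z)
-2757389 - H(-1145, sqrt(603 - 633)) = -2757389 - (-144)*(-1145) = -2757389 - 1*164880 = -2757389 - 164880 = -2922269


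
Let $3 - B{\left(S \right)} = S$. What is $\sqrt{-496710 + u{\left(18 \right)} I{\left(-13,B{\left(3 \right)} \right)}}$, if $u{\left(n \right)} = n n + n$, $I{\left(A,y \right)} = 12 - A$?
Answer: $12 i \sqrt{3390} \approx 698.68 i$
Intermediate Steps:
$B{\left(S \right)} = 3 - S$
$u{\left(n \right)} = n + n^{2}$ ($u{\left(n \right)} = n^{2} + n = n + n^{2}$)
$\sqrt{-496710 + u{\left(18 \right)} I{\left(-13,B{\left(3 \right)} \right)}} = \sqrt{-496710 + 18 \left(1 + 18\right) \left(12 - -13\right)} = \sqrt{-496710 + 18 \cdot 19 \left(12 + 13\right)} = \sqrt{-496710 + 342 \cdot 25} = \sqrt{-496710 + 8550} = \sqrt{-488160} = 12 i \sqrt{3390}$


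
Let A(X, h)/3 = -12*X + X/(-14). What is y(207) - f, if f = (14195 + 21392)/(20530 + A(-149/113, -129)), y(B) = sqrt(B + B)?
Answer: -56298634/32554003 + 3*sqrt(46) ≈ 18.618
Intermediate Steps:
y(B) = sqrt(2)*sqrt(B) (y(B) = sqrt(2*B) = sqrt(2)*sqrt(B))
A(X, h) = -507*X/14 (A(X, h) = 3*(-12*X + X/(-14)) = 3*(-12*X + X*(-1/14)) = 3*(-12*X - X/14) = 3*(-169*X/14) = -507*X/14)
f = 56298634/32554003 (f = (14195 + 21392)/(20530 - (-75543)/(14*113)) = 35587/(20530 - (-75543)/(14*113)) = 35587/(20530 - 507/14*(-149/113)) = 35587/(20530 + 75543/1582) = 35587/(32554003/1582) = 35587*(1582/32554003) = 56298634/32554003 ≈ 1.7294)
y(207) - f = sqrt(2)*sqrt(207) - 1*56298634/32554003 = sqrt(2)*(3*sqrt(23)) - 56298634/32554003 = 3*sqrt(46) - 56298634/32554003 = -56298634/32554003 + 3*sqrt(46)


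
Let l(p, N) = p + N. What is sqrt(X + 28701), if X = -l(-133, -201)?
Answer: sqrt(29035) ≈ 170.40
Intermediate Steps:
l(p, N) = N + p
X = 334 (X = -(-201 - 133) = -1*(-334) = 334)
sqrt(X + 28701) = sqrt(334 + 28701) = sqrt(29035)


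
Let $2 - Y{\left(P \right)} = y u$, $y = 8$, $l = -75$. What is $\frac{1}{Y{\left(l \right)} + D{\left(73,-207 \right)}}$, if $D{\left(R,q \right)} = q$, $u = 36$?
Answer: $- \frac{1}{493} \approx -0.0020284$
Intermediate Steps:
$Y{\left(P \right)} = -286$ ($Y{\left(P \right)} = 2 - 8 \cdot 36 = 2 - 288 = -286$)
$\frac{1}{Y{\left(l \right)} + D{\left(73,-207 \right)}} = \frac{1}{-286 - 207} = \frac{1}{-493} = - \frac{1}{493}$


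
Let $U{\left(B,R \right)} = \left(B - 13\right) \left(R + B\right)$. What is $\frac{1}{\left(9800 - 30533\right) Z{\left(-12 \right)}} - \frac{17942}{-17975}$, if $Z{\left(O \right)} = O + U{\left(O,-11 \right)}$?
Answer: $\frac{209431188643}{209816405025} \approx 0.99816$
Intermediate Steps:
$U{\left(B,R \right)} = \left(-13 + B\right) \left(B + R\right)$
$Z{\left(O \right)} = 143 + O^{2} - 23 O$ ($Z{\left(O \right)} = O + \left(O^{2} - 13 O - -143 + O \left(-11\right)\right) = O + \left(O^{2} - 13 O + 143 - 11 O\right) = O + \left(143 + O^{2} - 24 O\right) = 143 + O^{2} - 23 O$)
$\frac{1}{\left(9800 - 30533\right) Z{\left(-12 \right)}} - \frac{17942}{-17975} = \frac{1}{\left(9800 - 30533\right) \left(143 + \left(-12\right)^{2} - -276\right)} - \frac{17942}{-17975} = \frac{1}{\left(-20733\right) \left(143 + 144 + 276\right)} - - \frac{17942}{17975} = - \frac{1}{20733 \cdot 563} + \frac{17942}{17975} = \left(- \frac{1}{20733}\right) \frac{1}{563} + \frac{17942}{17975} = - \frac{1}{11672679} + \frac{17942}{17975} = \frac{209431188643}{209816405025}$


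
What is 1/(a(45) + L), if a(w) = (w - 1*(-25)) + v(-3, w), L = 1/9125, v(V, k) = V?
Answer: 9125/611376 ≈ 0.014925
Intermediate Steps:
L = 1/9125 ≈ 0.00010959
a(w) = 22 + w (a(w) = (w - 1*(-25)) - 3 = (w + 25) - 3 = (25 + w) - 3 = 22 + w)
1/(a(45) + L) = 1/((22 + 45) + 1/9125) = 1/(67 + 1/9125) = 1/(611376/9125) = 9125/611376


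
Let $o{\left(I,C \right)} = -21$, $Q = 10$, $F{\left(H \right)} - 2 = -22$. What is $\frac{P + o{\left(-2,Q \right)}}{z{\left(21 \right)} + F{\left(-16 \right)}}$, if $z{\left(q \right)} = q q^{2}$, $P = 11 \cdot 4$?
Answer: $\frac{23}{9241} \approx 0.0024889$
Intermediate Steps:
$F{\left(H \right)} = -20$ ($F{\left(H \right)} = 2 - 22 = -20$)
$P = 44$
$z{\left(q \right)} = q^{3}$
$\frac{P + o{\left(-2,Q \right)}}{z{\left(21 \right)} + F{\left(-16 \right)}} = \frac{44 - 21}{21^{3} - 20} = \frac{23}{9261 - 20} = \frac{23}{9241}$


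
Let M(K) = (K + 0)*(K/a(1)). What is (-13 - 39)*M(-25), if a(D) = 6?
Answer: -16250/3 ≈ -5416.7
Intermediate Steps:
M(K) = K²/6 (M(K) = (K + 0)*(K/6) = K*(K*(⅙)) = K*(K/6) = K²/6)
(-13 - 39)*M(-25) = (-13 - 39)*((⅙)*(-25)²) = -26*625/3 = -52*625/6 = -16250/3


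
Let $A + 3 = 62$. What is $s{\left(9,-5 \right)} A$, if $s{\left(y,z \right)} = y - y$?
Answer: $0$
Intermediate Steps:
$s{\left(y,z \right)} = 0$
$A = 59$ ($A = -3 + 62 = 59$)
$s{\left(9,-5 \right)} A = 0 \cdot 59 = 0$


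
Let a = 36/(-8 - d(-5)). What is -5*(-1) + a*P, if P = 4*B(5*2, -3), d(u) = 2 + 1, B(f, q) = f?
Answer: -1385/11 ≈ -125.91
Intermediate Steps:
d(u) = 3
P = 40 (P = 4*(5*2) = 4*10 = 40)
a = -36/11 (a = 36/(-8 - 1*3) = 36/(-8 - 3) = 36/(-11) = 36*(-1/11) = -36/11 ≈ -3.2727)
-5*(-1) + a*P = -5*(-1) - 36/11*40 = 5 - 1440/11 = -1385/11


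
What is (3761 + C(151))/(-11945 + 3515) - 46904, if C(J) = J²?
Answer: -65904547/1405 ≈ -46907.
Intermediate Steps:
(3761 + C(151))/(-11945 + 3515) - 46904 = (3761 + 151²)/(-11945 + 3515) - 46904 = (3761 + 22801)/(-8430) - 46904 = 26562*(-1/8430) - 46904 = -4427/1405 - 46904 = -65904547/1405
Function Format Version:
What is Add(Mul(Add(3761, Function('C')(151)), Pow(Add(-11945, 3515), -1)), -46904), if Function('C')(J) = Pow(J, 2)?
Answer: Rational(-65904547, 1405) ≈ -46907.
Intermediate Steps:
Add(Mul(Add(3761, Function('C')(151)), Pow(Add(-11945, 3515), -1)), -46904) = Add(Mul(Add(3761, Pow(151, 2)), Pow(Add(-11945, 3515), -1)), -46904) = Add(Mul(Add(3761, 22801), Pow(-8430, -1)), -46904) = Add(Mul(26562, Rational(-1, 8430)), -46904) = Add(Rational(-4427, 1405), -46904) = Rational(-65904547, 1405)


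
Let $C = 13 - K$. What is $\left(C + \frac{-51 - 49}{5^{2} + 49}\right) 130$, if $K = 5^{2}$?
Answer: $- \frac{64220}{37} \approx -1735.7$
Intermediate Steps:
$K = 25$
$C = -12$ ($C = 13 - 25 = -12$)
$\left(C + \frac{-51 - 49}{5^{2} + 49}\right) 130 = \left(-12 + \frac{-51 - 49}{5^{2} + 49}\right) 130 = \left(-12 - \frac{100}{25 + 49}\right) 130 = \left(-12 - \frac{100}{74}\right) 130 = \left(-12 - \frac{50}{37}\right) 130 = \left(- \frac{494}{37}\right) 130 = - \frac{64220}{37}$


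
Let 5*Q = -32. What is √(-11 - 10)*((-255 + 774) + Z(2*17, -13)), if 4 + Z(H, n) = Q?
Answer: 2543*I*√21/5 ≈ 2330.7*I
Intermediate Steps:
Q = -32/5 (Q = (⅕)*(-32) = -32/5 ≈ -6.4000)
Z(H, n) = -52/5 (Z(H, n) = -4 - 32/5 = -52/5)
√(-11 - 10)*((-255 + 774) + Z(2*17, -13)) = √(-11 - 10)*((-255 + 774) - 52/5) = √(-21)*(519 - 52/5) = (I*√21)*(2543/5) = 2543*I*√21/5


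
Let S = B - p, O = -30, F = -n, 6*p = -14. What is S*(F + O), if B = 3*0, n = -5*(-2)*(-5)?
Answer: 140/3 ≈ 46.667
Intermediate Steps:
p = -7/3 (p = (⅙)*(-14) = -7/3 ≈ -2.3333)
n = -50 (n = 10*(-5) = -50)
F = 50 (F = -1*(-50) = 50)
B = 0
S = 7/3 (S = 0 - 1*(-7/3) = 0 + 7/3 = 7/3 ≈ 2.3333)
S*(F + O) = 7*(50 - 30)/3 = (7/3)*20 = 140/3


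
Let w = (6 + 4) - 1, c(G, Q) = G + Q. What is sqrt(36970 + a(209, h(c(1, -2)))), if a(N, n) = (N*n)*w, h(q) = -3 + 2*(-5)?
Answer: sqrt(12517) ≈ 111.88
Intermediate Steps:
h(q) = -13 (h(q) = -3 - 10 = -13)
w = 9 (w = 10 - 1 = 9)
a(N, n) = 9*N*n (a(N, n) = (N*n)*9 = 9*N*n)
sqrt(36970 + a(209, h(c(1, -2)))) = sqrt(36970 + 9*209*(-13)) = sqrt(36970 - 24453) = sqrt(12517)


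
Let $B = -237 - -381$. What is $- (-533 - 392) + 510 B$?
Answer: $74365$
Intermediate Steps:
$B = 144$ ($B = -237 + 381 = 144$)
$- (-533 - 392) + 510 B = - (-533 - 392) + 510 \cdot 144 = - (-533 - 392) + 73440 = \left(-1\right) \left(-925\right) + 73440 = 925 + 73440 = 74365$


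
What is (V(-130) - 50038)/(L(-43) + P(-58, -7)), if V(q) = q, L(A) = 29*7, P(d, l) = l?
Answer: -12542/49 ≈ -255.96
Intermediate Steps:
L(A) = 203
(V(-130) - 50038)/(L(-43) + P(-58, -7)) = (-130 - 50038)/(203 - 7) = -50168/196 = -50168*1/196 = -12542/49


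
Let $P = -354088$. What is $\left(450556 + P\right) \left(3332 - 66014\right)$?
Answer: $-6046807176$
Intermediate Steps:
$\left(450556 + P\right) \left(3332 - 66014\right) = \left(450556 - 354088\right) \left(3332 - 66014\right) = 96468 \left(-62682\right) = -6046807176$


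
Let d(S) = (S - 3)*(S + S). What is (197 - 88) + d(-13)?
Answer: 525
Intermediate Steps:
d(S) = 2*S*(-3 + S) (d(S) = (-3 + S)*(2*S) = 2*S*(-3 + S))
(197 - 88) + d(-13) = (197 - 88) + 2*(-13)*(-3 - 13) = 109 + 2*(-13)*(-16) = 109 + 416 = 525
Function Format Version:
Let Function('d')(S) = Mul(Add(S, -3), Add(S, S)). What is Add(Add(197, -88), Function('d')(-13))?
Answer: 525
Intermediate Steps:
Function('d')(S) = Mul(2, S, Add(-3, S)) (Function('d')(S) = Mul(Add(-3, S), Mul(2, S)) = Mul(2, S, Add(-3, S)))
Add(Add(197, -88), Function('d')(-13)) = Add(Add(197, -88), Mul(2, -13, Add(-3, -13))) = Add(109, Mul(2, -13, -16)) = Add(109, 416) = 525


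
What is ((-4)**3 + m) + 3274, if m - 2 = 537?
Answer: 3749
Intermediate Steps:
m = 539 (m = 2 + 537 = 539)
((-4)**3 + m) + 3274 = ((-4)**3 + 539) + 3274 = (-64 + 539) + 3274 = 475 + 3274 = 3749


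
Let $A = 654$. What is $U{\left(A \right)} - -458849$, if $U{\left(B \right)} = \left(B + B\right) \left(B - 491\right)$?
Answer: $672053$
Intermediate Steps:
$U{\left(B \right)} = 2 B \left(-491 + B\right)$
$U{\left(A \right)} - -458849 = 2 \cdot 654 \left(-491 + 654\right) - -458849 = 2 \cdot 654 \cdot 163 + 458849 = 213204 + 458849 = 672053$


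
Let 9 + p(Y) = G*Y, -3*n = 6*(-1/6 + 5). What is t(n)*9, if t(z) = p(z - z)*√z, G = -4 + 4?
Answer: -27*I*√87 ≈ -251.84*I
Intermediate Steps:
n = -29/3 (n = -2*(-1/6 + 5) = -2*(-1*⅙ + 5) = -2*(-⅙ + 5) = -2*29/6 = -⅓*29 = -29/3 ≈ -9.6667)
G = 0
p(Y) = -9 (p(Y) = -9 + 0*Y = -9 + 0 = -9)
t(z) = -9*√z
t(n)*9 = -3*I*√87*9 = -27*I*√87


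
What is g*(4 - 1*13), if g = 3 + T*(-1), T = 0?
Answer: -27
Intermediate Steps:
g = 3 (g = 3 + 0*(-1) = 3 + 0 = 3)
g*(4 - 1*13) = 3*(4 - 1*13) = 3*(4 - 13) = 3*(-9) = -27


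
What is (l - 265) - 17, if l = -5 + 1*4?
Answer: -283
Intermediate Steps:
l = -1 (l = -5 + 4 = -1)
(l - 265) - 17 = (-1 - 265) - 17 = -266 - 17 = -283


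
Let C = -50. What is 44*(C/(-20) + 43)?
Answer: 2002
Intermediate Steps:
44*(C/(-20) + 43) = 44*(-50/(-20) + 43) = 44*(-50*(-1/20) + 43) = 44*(5/2 + 43) = 44*(91/2) = 2002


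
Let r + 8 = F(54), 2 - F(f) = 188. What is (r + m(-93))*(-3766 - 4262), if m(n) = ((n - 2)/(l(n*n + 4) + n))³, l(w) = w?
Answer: 1953711291411837/1254444032 ≈ 1.5574e+6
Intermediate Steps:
F(f) = -186 (F(f) = 2 - 1*188 = 2 - 188 = -186)
r = -194 (r = -8 - 186 = -194)
m(n) = (-2 + n)³/(4 + n + n²)³ (m(n) = ((n - 2)/((n*n + 4) + n))³ = ((-2 + n)/((n² + 4) + n))³ = ((-2 + n)/((4 + n²) + n))³ = ((-2 + n)/(4 + n + n²))³ = (-2 + n)³/(4 + n + n²)³)
(r + m(-93))*(-3766 - 4262) = (-194 + (-2 - 93)³/(4 - 93 + (-93)²)³)*(-3766 - 4262) = (-194 + (-95)³/(4 - 93 + 8649)³)*(-8028) = (-194 - 857375/8560³)*(-8028) = (-194 - 857375*1/627222016000)*(-8028) = (-194 - 6859/5017776128)*(-8028) = -973448575691/5017776128*(-8028) = 1953711291411837/1254444032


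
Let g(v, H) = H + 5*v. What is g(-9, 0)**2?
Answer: 2025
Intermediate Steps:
g(-9, 0)**2 = (0 + 5*(-9))**2 = (0 - 45)**2 = (-45)**2 = 2025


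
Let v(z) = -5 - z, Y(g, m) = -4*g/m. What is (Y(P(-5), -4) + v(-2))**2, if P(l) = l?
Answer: 64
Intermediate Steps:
Y(g, m) = -4*g/m
(Y(P(-5), -4) + v(-2))**2 = (-4*(-5)/(-4) + (-5 - 1*(-2)))**2 = (-4*(-5)*(-1/4) + (-5 + 2))**2 = (-5 - 3)**2 = (-8)**2 = 64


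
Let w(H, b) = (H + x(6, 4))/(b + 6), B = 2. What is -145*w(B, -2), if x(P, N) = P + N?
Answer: -435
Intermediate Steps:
x(P, N) = N + P
w(H, b) = (10 + H)/(6 + b) (w(H, b) = (H + (4 + 6))/(b + 6) = (H + 10)/(6 + b) = (10 + H)/(6 + b))
-145*w(B, -2) = -145*(10 + 2)/(6 - 2) = -145*12/4 = -145*3 = -435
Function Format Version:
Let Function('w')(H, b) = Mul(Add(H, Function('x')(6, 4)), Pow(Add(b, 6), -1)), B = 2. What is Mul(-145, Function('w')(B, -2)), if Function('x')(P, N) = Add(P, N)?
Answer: -435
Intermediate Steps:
Function('x')(P, N) = Add(N, P)
Function('w')(H, b) = Mul(Pow(Add(6, b), -1), Add(10, H)) (Function('w')(H, b) = Mul(Add(H, Add(4, 6)), Pow(Add(b, 6), -1)) = Mul(Add(H, 10), Pow(Add(6, b), -1)) = Mul(Add(10, H), Pow(Add(6, b), -1)) = Mul(Pow(Add(6, b), -1), Add(10, H)))
Mul(-145, Function('w')(B, -2)) = Mul(-145, Mul(Pow(Add(6, -2), -1), Add(10, 2))) = Mul(-145, Mul(Pow(4, -1), 12)) = Mul(-145, Mul(Rational(1, 4), 12)) = Mul(-145, 3) = -435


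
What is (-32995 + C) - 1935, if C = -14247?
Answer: -49177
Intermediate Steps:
(-32995 + C) - 1935 = (-32995 - 14247) - 1935 = -47242 - 1935 = -49177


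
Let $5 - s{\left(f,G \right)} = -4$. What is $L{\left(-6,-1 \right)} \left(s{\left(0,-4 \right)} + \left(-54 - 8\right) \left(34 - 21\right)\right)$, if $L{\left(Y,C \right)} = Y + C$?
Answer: $5579$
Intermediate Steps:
$L{\left(Y,C \right)} = C + Y$
$s{\left(f,G \right)} = 9$ ($s{\left(f,G \right)} = 5 - -4 = 5 + 4 = 9$)
$L{\left(-6,-1 \right)} \left(s{\left(0,-4 \right)} + \left(-54 - 8\right) \left(34 - 21\right)\right) = \left(-1 - 6\right) \left(9 + \left(-54 - 8\right) \left(34 - 21\right)\right) = - 7 \left(9 - 806\right) = \left(-7\right) \left(-797\right) = 5579$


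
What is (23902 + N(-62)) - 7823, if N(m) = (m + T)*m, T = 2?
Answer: 19799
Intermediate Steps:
N(m) = m*(2 + m) (N(m) = (m + 2)*m = (2 + m)*m = m*(2 + m))
(23902 + N(-62)) - 7823 = (23902 - 62*(2 - 62)) - 7823 = (23902 - 62*(-60)) - 7823 = (23902 + 3720) - 7823 = 27622 - 7823 = 19799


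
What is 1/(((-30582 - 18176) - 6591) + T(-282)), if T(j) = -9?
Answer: -1/55358 ≈ -1.8064e-5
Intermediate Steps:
1/(((-30582 - 18176) - 6591) + T(-282)) = 1/(((-30582 - 18176) - 6591) - 9) = 1/((-48758 - 6591) - 9) = 1/(-55349 - 9) = 1/(-55358) = -1/55358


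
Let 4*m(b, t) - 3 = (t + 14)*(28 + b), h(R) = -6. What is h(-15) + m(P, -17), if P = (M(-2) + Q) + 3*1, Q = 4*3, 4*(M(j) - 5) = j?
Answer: -327/8 ≈ -40.875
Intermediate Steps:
M(j) = 5 + j/4
Q = 12
P = 39/2 (P = ((5 + (¼)*(-2)) + 12) + 3*1 = ((5 - ½) + 12) + 3 = (9/2 + 12) + 3 = 33/2 + 3 = 39/2 ≈ 19.500)
m(b, t) = ¾ + (14 + t)*(28 + b)/4 (m(b, t) = ¾ + ((t + 14)*(28 + b))/4 = ¾ + ((14 + t)*(28 + b))/4 = ¾ + (14 + t)*(28 + b)/4)
h(-15) + m(P, -17) = -6 + (395/4 + 7*(-17) + (7/2)*(39/2) + (¼)*(39/2)*(-17)) = -6 + (395/4 - 119 + 273/4 - 663/8) = -6 - 279/8 = -327/8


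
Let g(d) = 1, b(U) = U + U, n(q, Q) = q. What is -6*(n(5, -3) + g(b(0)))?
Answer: -36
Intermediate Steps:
b(U) = 2*U
-6*(n(5, -3) + g(b(0))) = -6*(5 + 1) = -6*6 = -36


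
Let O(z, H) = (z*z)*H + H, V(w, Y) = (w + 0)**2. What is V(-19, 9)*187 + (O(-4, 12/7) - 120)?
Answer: 471913/7 ≈ 67416.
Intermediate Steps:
V(w, Y) = w**2
O(z, H) = H + H*z**2 (O(z, H) = z**2*H + H = H*z**2 + H = H + H*z**2)
V(-19, 9)*187 + (O(-4, 12/7) - 120) = (-19)**2*187 + ((12/7)*(1 + (-4)**2) - 120) = 361*187 + ((12*(1/7))*(1 + 16) - 120) = 67507 + ((12/7)*17 - 120) = 67507 + (204/7 - 120) = 67507 - 636/7 = 471913/7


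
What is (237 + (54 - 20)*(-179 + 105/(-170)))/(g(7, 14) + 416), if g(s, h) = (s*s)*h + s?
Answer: -5870/1109 ≈ -5.2931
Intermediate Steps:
g(s, h) = s + h*s² (g(s, h) = s²*h + s = h*s² + s = s + h*s²)
(237 + (54 - 20)*(-179 + 105/(-170)))/(g(7, 14) + 416) = (237 + (54 - 20)*(-179 + 105/(-170)))/(7*(1 + 14*7) + 416) = (237 + 34*(-179 + 105*(-1/170)))/(7*(1 + 98) + 416) = (237 + 34*(-179 - 21/34))/(7*99 + 416) = (237 + 34*(-6107/34))/(693 + 416) = (237 - 6107)/1109 = -5870*1/1109 = -5870/1109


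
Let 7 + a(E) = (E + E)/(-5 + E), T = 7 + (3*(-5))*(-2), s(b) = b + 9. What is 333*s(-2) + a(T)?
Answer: 37221/16 ≈ 2326.3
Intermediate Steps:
s(b) = 9 + b
T = 37 (T = 7 - 15*(-2) = 7 + 30 = 37)
a(E) = -7 + 2*E/(-5 + E) (a(E) = -7 + (E + E)/(-5 + E) = -7 + (2*E)/(-5 + E) = -7 + 2*E/(-5 + E))
333*s(-2) + a(T) = 333*(9 - 2) + 5*(7 - 1*37)/(-5 + 37) = 333*7 + 5*(7 - 37)/32 = 2331 + 5*(1/32)*(-30) = 2331 - 75/16 = 37221/16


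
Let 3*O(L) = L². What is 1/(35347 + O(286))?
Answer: 3/187837 ≈ 1.5971e-5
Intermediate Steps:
O(L) = L²/3
1/(35347 + O(286)) = 1/(35347 + (⅓)*286²) = 1/(35347 + (⅓)*81796) = 1/(35347 + 81796/3) = 1/(187837/3) = 3/187837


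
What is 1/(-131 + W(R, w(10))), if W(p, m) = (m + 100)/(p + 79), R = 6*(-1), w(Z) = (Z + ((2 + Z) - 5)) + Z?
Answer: -73/9436 ≈ -0.0077363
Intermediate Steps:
w(Z) = -3 + 3*Z (w(Z) = (Z + (-3 + Z)) + Z = (-3 + 2*Z) + Z = -3 + 3*Z)
R = -6
W(p, m) = (100 + m)/(79 + p)
1/(-131 + W(R, w(10))) = 1/(-131 + (100 + (-3 + 3*10))/(79 - 6)) = 1/(-131 + (100 + (-3 + 30))/73) = 1/(-131 + (100 + 27)/73) = 1/(-131 + (1/73)*127) = 1/(-131 + 127/73) = 1/(-9436/73) = -73/9436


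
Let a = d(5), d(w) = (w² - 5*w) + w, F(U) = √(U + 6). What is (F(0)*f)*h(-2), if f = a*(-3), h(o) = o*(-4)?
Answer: -120*√6 ≈ -293.94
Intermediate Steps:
F(U) = √(6 + U)
d(w) = w² - 4*w
a = 5 (a = 5*(-4 + 5) = 5*1 = 5)
h(o) = -4*o
f = -15 (f = 5*(-3) = -15)
(F(0)*f)*h(-2) = (√(6 + 0)*(-15))*(-4*(-2)) = (√6*(-15))*8 = -15*√6*8 = -120*√6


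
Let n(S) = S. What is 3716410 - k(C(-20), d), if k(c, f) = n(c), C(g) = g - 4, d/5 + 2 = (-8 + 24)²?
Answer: 3716434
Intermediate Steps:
d = 1270 (d = -10 + 5*(-8 + 24)² = -10 + 5*16² = -10 + 5*256 = -10 + 1280 = 1270)
C(g) = -4 + g
k(c, f) = c
3716410 - k(C(-20), d) = 3716410 - (-4 - 20) = 3716410 - 1*(-24) = 3716410 + 24 = 3716434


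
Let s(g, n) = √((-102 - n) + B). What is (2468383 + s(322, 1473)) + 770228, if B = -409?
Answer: 3238611 + 8*I*√31 ≈ 3.2386e+6 + 44.542*I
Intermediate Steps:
s(g, n) = √(-511 - n) (s(g, n) = √((-102 - n) - 409) = √(-511 - n))
(2468383 + s(322, 1473)) + 770228 = (2468383 + √(-511 - 1*1473)) + 770228 = (2468383 + √(-511 - 1473)) + 770228 = (2468383 + √(-1984)) + 770228 = (2468383 + 8*I*√31) + 770228 = 3238611 + 8*I*√31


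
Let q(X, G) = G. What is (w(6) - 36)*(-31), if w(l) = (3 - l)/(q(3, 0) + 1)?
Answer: 1209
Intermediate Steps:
w(l) = 3 - l (w(l) = (3 - l)/(0 + 1) = (3 - l)/1 = (3 - l)*1 = 3 - l)
(w(6) - 36)*(-31) = ((3 - 1*6) - 36)*(-31) = ((3 - 6) - 36)*(-31) = (-3 - 36)*(-31) = -39*(-31) = 1209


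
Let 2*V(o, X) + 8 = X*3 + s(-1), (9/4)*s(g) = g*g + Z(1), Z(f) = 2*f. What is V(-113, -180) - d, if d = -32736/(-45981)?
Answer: -4200292/15327 ≈ -274.05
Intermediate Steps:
d = 10912/15327 (d = -32736*(-1/45981) = 10912/15327 ≈ 0.71195)
s(g) = 8/9 + 4*g²/9 (s(g) = 4*(g*g + 2*1)/9 = 4*(g² + 2)/9 = 4*(2 + g²)/9 = 8/9 + 4*g²/9)
V(o, X) = -10/3 + 3*X/2 (V(o, X) = -4 + (X*3 + (8/9 + (4/9)*(-1)²))/2 = -4 + (3*X + (8/9 + (4/9)*1))/2 = -4 + (3*X + (8/9 + 4/9))/2 = -4 + (3*X + 4/3)/2 = -4 + (4/3 + 3*X)/2 = -4 + (⅔ + 3*X/2) = -10/3 + 3*X/2)
V(-113, -180) - d = (-10/3 + (3/2)*(-180)) - 1*10912/15327 = (-10/3 - 270) - 10912/15327 = -820/3 - 10912/15327 = -4200292/15327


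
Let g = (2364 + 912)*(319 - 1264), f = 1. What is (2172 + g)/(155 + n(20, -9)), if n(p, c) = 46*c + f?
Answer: 515608/43 ≈ 11991.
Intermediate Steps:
g = -3095820 (g = 3276*(-945) = -3095820)
n(p, c) = 1 + 46*c (n(p, c) = 46*c + 1 = 1 + 46*c)
(2172 + g)/(155 + n(20, -9)) = (2172 - 3095820)/(155 + (1 + 46*(-9))) = -3093648/(155 + (1 - 414)) = -3093648/(155 - 413) = -3093648/(-258) = -3093648*(-1/258) = 515608/43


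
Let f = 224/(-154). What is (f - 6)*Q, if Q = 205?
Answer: -16810/11 ≈ -1528.2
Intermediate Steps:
f = -16/11 (f = 224*(-1/154) = -16/11 ≈ -1.4545)
(f - 6)*Q = (-16/11 - 6)*205 = -82/11*205 = -16810/11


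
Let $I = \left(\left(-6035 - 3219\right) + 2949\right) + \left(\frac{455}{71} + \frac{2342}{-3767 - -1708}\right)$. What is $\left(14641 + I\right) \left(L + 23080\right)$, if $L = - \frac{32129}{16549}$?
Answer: $\frac{26555999496581}{137953} \approx 1.925 \cdot 10^{8}$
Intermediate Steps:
$L = - \frac{1691}{871}$ ($L = \left(-32129\right) \frac{1}{16549} = - \frac{1691}{871} \approx -1.9414$)
$I = - \frac{12971142}{2059}$ ($I = \left(-9254 + 2949\right) + \left(455 \cdot \frac{1}{71} + \frac{2342}{-3767 + 1708}\right) = -6305 + \left(\frac{455}{71} + \frac{2342}{-2059}\right) = -6305 + \left(\frac{455}{71} + 2342 \left(- \frac{1}{2059}\right)\right) = -6305 + \left(\frac{455}{71} - \frac{2342}{2059}\right) = -6305 + \frac{10853}{2059} = - \frac{12971142}{2059} \approx -6299.7$)
$\left(14641 + I\right) \left(L + 23080\right) = \left(14641 - \frac{12971142}{2059}\right) \left(- \frac{1691}{871} + 23080\right) = \frac{17174677}{2059} \cdot \frac{20100989}{871} = \frac{26555999496581}{137953}$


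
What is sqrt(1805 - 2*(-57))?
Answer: sqrt(1919) ≈ 43.806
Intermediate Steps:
sqrt(1805 - 2*(-57)) = sqrt(1805 + 114) = sqrt(1919)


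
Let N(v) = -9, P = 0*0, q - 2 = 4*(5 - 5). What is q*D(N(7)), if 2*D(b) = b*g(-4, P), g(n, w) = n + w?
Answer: 36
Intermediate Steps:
q = 2 (q = 2 + 4*(5 - 5) = 2 + 4*0 = 2 + 0 = 2)
P = 0
D(b) = -2*b (D(b) = (b*(-4 + 0))/2 = (b*(-4))/2 = (-4*b)/2 = -2*b)
q*D(N(7)) = 2*(-2*(-9)) = 2*18 = 36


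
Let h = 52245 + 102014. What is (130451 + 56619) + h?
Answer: 341329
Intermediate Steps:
h = 154259
(130451 + 56619) + h = (130451 + 56619) + 154259 = 187070 + 154259 = 341329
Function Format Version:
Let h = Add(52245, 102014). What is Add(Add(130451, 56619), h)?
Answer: 341329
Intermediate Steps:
h = 154259
Add(Add(130451, 56619), h) = Add(Add(130451, 56619), 154259) = Add(187070, 154259) = 341329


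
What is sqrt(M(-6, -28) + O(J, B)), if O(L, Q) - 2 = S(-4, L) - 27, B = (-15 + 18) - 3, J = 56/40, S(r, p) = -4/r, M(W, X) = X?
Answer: 2*I*sqrt(13) ≈ 7.2111*I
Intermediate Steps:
J = 7/5 (J = 56*(1/40) = 7/5 ≈ 1.4000)
B = 0 (B = 3 - 3 = 0)
O(L, Q) = -24 (O(L, Q) = 2 + (-4/(-4) - 27) = 2 + (-4*(-1/4) - 27) = 2 + (1 - 27) = 2 - 26 = -24)
sqrt(M(-6, -28) + O(J, B)) = sqrt(-28 - 24) = sqrt(-52) = 2*I*sqrt(13)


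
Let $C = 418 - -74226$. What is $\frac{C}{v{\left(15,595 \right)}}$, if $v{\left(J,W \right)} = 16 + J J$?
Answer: $\frac{74644}{241} \approx 309.73$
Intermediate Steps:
$v{\left(J,W \right)} = 16 + J^{2}$
$C = 74644$ ($C = 418 + 74226 = 74644$)
$\frac{C}{v{\left(15,595 \right)}} = \frac{74644}{16 + 15^{2}} = \frac{74644}{16 + 225} = \frac{74644}{241}$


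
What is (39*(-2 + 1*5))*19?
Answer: 2223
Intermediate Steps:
(39*(-2 + 1*5))*19 = (39*(-2 + 5))*19 = (39*3)*19 = 117*19 = 2223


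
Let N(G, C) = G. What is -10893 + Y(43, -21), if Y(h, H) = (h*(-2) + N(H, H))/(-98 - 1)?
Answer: -1078300/99 ≈ -10892.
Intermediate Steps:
Y(h, H) = -H/99 + 2*h/99 (Y(h, H) = (h*(-2) + H)/(-98 - 1) = (-2*h + H)/(-99) = (H - 2*h)*(-1/99) = -H/99 + 2*h/99)
-10893 + Y(43, -21) = -10893 + (-1/99*(-21) + (2/99)*43) = -10893 + (7/33 + 86/99) = -10893 + 107/99 = -1078300/99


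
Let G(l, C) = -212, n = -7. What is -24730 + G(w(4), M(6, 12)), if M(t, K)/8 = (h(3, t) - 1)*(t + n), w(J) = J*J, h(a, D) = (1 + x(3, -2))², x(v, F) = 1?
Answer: -24942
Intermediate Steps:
h(a, D) = 4 (h(a, D) = (1 + 1)² = 2² = 4)
w(J) = J²
M(t, K) = -168 + 24*t (M(t, K) = 8*((4 - 1)*(t - 7)) = 8*(3*(-7 + t)) = 8*(-21 + 3*t) = -168 + 24*t)
-24730 + G(w(4), M(6, 12)) = -24730 - 212 = -24942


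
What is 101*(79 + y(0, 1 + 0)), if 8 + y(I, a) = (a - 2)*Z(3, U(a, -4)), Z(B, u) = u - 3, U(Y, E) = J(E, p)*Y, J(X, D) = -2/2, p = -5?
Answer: 7575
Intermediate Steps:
J(X, D) = -1 (J(X, D) = -2*½ = -1)
U(Y, E) = -Y
Z(B, u) = -3 + u
y(I, a) = -8 + (-3 - a)*(-2 + a) (y(I, a) = -8 + (a - 2)*(-3 - a) = -8 + (-2 + a)*(-3 - a) = -8 + (-3 - a)*(-2 + a))
101*(79 + y(0, 1 + 0)) = 101*(79 + (-2 - (1 + 0) - (1 + 0)²)) = 101*(79 + (-2 - 1*1 - 1*1²)) = 101*(79 + (-2 - 1 - 1*1)) = 101*(79 + (-2 - 1 - 1)) = 101*(79 - 4) = 101*75 = 7575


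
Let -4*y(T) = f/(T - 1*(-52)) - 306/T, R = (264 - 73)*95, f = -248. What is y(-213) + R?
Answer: 414813975/22862 ≈ 18144.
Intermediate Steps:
R = 18145 (R = 191*95 = 18145)
y(T) = 62/(52 + T) + 153/(2*T) (y(T) = -(-248/(T - 1*(-52)) - 306/T)/4 = -(-248/(T + 52) - 306/T)/4 = -(-248/(52 + T) - 306/T)/4 = -(-306/T - 248/(52 + T))/4 = 62/(52 + T) + 153/(2*T))
y(-213) + R = (1/2)*(7956 + 277*(-213))/(-213*(52 - 213)) + 18145 = (1/2)*(-1/213)*(7956 - 59001)/(-161) + 18145 = (1/2)*(-1/213)*(-1/161)*(-51045) + 18145 = -17015/22862 + 18145 = 414813975/22862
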